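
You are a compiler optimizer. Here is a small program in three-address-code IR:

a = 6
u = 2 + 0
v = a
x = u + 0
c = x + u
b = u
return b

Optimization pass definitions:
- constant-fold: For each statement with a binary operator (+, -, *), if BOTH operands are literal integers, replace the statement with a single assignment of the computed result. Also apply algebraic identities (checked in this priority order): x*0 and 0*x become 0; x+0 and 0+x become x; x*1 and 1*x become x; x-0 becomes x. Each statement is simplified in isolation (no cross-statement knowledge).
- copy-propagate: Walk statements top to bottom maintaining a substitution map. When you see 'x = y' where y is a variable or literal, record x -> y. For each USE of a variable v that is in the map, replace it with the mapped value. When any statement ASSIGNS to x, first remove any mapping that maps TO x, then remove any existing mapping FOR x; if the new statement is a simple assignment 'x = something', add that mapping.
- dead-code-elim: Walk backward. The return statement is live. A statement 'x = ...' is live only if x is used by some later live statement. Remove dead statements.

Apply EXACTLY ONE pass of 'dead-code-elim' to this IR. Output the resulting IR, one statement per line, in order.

Applying dead-code-elim statement-by-statement:
  [7] return b  -> KEEP (return); live=['b']
  [6] b = u  -> KEEP; live=['u']
  [5] c = x + u  -> DEAD (c not live)
  [4] x = u + 0  -> DEAD (x not live)
  [3] v = a  -> DEAD (v not live)
  [2] u = 2 + 0  -> KEEP; live=[]
  [1] a = 6  -> DEAD (a not live)
Result (3 stmts):
  u = 2 + 0
  b = u
  return b

Answer: u = 2 + 0
b = u
return b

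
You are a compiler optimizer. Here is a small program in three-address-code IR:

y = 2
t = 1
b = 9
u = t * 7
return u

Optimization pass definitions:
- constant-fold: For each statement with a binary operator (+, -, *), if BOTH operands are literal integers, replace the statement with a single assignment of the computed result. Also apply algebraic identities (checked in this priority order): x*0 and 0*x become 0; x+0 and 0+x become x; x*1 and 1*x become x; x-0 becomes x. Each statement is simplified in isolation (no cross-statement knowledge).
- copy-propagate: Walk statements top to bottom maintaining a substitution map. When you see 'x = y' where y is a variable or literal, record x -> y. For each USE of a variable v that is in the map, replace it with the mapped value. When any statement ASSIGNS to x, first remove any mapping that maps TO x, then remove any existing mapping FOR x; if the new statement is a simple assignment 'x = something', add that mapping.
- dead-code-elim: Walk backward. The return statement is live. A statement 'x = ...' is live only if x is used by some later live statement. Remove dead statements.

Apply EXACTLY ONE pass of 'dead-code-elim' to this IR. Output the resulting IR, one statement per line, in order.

Applying dead-code-elim statement-by-statement:
  [5] return u  -> KEEP (return); live=['u']
  [4] u = t * 7  -> KEEP; live=['t']
  [3] b = 9  -> DEAD (b not live)
  [2] t = 1  -> KEEP; live=[]
  [1] y = 2  -> DEAD (y not live)
Result (3 stmts):
  t = 1
  u = t * 7
  return u

Answer: t = 1
u = t * 7
return u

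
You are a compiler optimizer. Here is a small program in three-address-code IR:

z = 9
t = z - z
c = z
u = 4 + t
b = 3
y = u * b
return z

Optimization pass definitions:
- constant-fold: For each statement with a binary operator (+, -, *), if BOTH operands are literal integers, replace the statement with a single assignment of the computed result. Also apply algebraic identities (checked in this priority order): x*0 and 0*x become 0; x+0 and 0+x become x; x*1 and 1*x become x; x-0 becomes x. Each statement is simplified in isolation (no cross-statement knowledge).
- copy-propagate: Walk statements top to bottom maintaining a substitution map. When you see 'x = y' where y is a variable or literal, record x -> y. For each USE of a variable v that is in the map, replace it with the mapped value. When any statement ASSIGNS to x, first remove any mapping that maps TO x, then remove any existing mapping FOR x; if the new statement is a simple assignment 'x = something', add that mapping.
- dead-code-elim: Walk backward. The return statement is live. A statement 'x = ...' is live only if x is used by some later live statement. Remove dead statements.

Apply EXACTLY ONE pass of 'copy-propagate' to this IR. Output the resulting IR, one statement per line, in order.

Answer: z = 9
t = 9 - 9
c = 9
u = 4 + t
b = 3
y = u * 3
return 9

Derivation:
Applying copy-propagate statement-by-statement:
  [1] z = 9  (unchanged)
  [2] t = z - z  -> t = 9 - 9
  [3] c = z  -> c = 9
  [4] u = 4 + t  (unchanged)
  [5] b = 3  (unchanged)
  [6] y = u * b  -> y = u * 3
  [7] return z  -> return 9
Result (7 stmts):
  z = 9
  t = 9 - 9
  c = 9
  u = 4 + t
  b = 3
  y = u * 3
  return 9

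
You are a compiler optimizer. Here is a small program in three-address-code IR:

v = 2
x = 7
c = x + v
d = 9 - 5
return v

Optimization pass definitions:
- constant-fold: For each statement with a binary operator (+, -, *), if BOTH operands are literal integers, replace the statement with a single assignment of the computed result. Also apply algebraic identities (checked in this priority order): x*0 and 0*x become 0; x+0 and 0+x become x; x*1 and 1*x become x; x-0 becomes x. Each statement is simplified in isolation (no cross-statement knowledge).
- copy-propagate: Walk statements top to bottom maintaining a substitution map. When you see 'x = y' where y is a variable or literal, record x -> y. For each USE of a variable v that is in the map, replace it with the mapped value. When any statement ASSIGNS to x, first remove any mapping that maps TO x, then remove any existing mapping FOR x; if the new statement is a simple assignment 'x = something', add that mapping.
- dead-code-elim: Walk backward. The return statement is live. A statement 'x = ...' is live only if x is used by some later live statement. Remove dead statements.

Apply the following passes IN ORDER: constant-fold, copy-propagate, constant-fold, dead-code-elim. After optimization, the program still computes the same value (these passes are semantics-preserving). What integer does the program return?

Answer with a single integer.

Answer: 2

Derivation:
Initial IR:
  v = 2
  x = 7
  c = x + v
  d = 9 - 5
  return v
After constant-fold (5 stmts):
  v = 2
  x = 7
  c = x + v
  d = 4
  return v
After copy-propagate (5 stmts):
  v = 2
  x = 7
  c = 7 + 2
  d = 4
  return 2
After constant-fold (5 stmts):
  v = 2
  x = 7
  c = 9
  d = 4
  return 2
After dead-code-elim (1 stmts):
  return 2
Evaluate:
  v = 2  =>  v = 2
  x = 7  =>  x = 7
  c = x + v  =>  c = 9
  d = 9 - 5  =>  d = 4
  return v = 2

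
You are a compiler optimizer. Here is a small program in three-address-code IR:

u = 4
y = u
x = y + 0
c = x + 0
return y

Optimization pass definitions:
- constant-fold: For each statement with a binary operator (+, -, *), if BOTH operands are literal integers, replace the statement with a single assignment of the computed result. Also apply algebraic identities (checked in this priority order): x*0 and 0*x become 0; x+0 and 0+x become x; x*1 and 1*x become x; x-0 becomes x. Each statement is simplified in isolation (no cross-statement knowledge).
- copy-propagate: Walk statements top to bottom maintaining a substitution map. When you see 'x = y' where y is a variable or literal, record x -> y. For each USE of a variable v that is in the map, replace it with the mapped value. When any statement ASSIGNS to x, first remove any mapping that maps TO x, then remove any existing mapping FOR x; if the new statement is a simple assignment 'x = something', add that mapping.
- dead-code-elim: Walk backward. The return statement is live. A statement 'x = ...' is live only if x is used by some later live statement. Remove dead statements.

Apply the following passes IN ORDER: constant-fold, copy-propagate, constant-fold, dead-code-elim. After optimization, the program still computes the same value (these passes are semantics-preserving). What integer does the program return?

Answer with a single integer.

Answer: 4

Derivation:
Initial IR:
  u = 4
  y = u
  x = y + 0
  c = x + 0
  return y
After constant-fold (5 stmts):
  u = 4
  y = u
  x = y
  c = x
  return y
After copy-propagate (5 stmts):
  u = 4
  y = 4
  x = 4
  c = 4
  return 4
After constant-fold (5 stmts):
  u = 4
  y = 4
  x = 4
  c = 4
  return 4
After dead-code-elim (1 stmts):
  return 4
Evaluate:
  u = 4  =>  u = 4
  y = u  =>  y = 4
  x = y + 0  =>  x = 4
  c = x + 0  =>  c = 4
  return y = 4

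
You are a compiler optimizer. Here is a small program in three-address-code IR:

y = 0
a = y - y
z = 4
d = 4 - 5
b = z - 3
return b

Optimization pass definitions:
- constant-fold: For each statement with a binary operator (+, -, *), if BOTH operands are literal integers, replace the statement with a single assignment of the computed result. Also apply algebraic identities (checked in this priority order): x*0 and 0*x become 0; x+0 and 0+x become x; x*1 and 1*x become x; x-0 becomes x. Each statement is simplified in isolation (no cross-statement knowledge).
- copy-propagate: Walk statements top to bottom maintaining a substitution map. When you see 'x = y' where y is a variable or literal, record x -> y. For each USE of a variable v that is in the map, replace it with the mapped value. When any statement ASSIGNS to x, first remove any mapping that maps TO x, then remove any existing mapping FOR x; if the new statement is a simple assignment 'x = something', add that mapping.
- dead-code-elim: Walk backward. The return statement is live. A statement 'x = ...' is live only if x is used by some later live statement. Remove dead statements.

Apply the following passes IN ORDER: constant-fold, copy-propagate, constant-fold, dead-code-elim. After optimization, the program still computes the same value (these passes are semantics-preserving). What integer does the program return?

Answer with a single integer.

Answer: 1

Derivation:
Initial IR:
  y = 0
  a = y - y
  z = 4
  d = 4 - 5
  b = z - 3
  return b
After constant-fold (6 stmts):
  y = 0
  a = y - y
  z = 4
  d = -1
  b = z - 3
  return b
After copy-propagate (6 stmts):
  y = 0
  a = 0 - 0
  z = 4
  d = -1
  b = 4 - 3
  return b
After constant-fold (6 stmts):
  y = 0
  a = 0
  z = 4
  d = -1
  b = 1
  return b
After dead-code-elim (2 stmts):
  b = 1
  return b
Evaluate:
  y = 0  =>  y = 0
  a = y - y  =>  a = 0
  z = 4  =>  z = 4
  d = 4 - 5  =>  d = -1
  b = z - 3  =>  b = 1
  return b = 1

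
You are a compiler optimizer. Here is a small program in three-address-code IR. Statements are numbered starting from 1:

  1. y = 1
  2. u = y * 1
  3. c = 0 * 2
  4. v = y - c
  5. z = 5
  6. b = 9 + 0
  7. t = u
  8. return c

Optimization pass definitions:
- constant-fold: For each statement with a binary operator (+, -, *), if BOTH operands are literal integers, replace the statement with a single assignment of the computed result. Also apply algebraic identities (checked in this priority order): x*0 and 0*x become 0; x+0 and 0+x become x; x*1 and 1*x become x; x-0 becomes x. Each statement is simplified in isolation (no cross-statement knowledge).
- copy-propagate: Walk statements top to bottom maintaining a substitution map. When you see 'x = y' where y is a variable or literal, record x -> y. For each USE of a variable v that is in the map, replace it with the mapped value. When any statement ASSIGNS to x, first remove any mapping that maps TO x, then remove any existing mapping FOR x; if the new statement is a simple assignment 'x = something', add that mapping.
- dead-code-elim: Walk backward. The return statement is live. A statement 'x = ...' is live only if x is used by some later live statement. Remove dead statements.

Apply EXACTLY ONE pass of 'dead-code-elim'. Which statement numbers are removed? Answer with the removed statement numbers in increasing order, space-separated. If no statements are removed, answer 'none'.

Answer: 1 2 4 5 6 7

Derivation:
Backward liveness scan:
Stmt 1 'y = 1': DEAD (y not in live set [])
Stmt 2 'u = y * 1': DEAD (u not in live set [])
Stmt 3 'c = 0 * 2': KEEP (c is live); live-in = []
Stmt 4 'v = y - c': DEAD (v not in live set ['c'])
Stmt 5 'z = 5': DEAD (z not in live set ['c'])
Stmt 6 'b = 9 + 0': DEAD (b not in live set ['c'])
Stmt 7 't = u': DEAD (t not in live set ['c'])
Stmt 8 'return c': KEEP (return); live-in = ['c']
Removed statement numbers: [1, 2, 4, 5, 6, 7]
Surviving IR:
  c = 0 * 2
  return c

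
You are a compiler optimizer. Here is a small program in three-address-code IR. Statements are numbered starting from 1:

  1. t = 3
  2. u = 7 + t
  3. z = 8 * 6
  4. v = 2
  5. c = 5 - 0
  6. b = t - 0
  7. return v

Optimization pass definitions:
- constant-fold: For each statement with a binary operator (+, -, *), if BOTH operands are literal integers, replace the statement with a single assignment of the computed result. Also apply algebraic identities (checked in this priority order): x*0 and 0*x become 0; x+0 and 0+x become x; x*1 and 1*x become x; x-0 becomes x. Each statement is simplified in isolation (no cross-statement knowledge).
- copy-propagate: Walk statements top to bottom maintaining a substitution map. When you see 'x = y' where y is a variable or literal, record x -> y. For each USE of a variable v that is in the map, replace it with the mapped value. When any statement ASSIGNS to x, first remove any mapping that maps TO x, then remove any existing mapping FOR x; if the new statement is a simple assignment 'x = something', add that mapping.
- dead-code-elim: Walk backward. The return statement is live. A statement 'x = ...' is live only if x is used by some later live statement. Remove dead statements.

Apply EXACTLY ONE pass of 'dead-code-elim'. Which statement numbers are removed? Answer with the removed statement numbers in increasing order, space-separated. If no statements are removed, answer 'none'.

Answer: 1 2 3 5 6

Derivation:
Backward liveness scan:
Stmt 1 't = 3': DEAD (t not in live set [])
Stmt 2 'u = 7 + t': DEAD (u not in live set [])
Stmt 3 'z = 8 * 6': DEAD (z not in live set [])
Stmt 4 'v = 2': KEEP (v is live); live-in = []
Stmt 5 'c = 5 - 0': DEAD (c not in live set ['v'])
Stmt 6 'b = t - 0': DEAD (b not in live set ['v'])
Stmt 7 'return v': KEEP (return); live-in = ['v']
Removed statement numbers: [1, 2, 3, 5, 6]
Surviving IR:
  v = 2
  return v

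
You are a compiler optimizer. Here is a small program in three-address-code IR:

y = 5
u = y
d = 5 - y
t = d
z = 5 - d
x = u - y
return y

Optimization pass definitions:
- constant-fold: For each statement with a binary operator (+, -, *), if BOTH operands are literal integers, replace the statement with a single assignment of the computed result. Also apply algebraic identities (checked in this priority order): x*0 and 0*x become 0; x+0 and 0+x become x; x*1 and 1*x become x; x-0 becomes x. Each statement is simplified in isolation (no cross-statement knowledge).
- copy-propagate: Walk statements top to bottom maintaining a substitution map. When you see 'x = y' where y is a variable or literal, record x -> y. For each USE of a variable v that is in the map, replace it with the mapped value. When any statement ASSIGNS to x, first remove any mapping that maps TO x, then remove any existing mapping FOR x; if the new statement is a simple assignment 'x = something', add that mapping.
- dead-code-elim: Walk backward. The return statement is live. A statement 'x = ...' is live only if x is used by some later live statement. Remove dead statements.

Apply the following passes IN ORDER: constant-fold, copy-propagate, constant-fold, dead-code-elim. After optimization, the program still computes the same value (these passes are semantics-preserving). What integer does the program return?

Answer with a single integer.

Answer: 5

Derivation:
Initial IR:
  y = 5
  u = y
  d = 5 - y
  t = d
  z = 5 - d
  x = u - y
  return y
After constant-fold (7 stmts):
  y = 5
  u = y
  d = 5 - y
  t = d
  z = 5 - d
  x = u - y
  return y
After copy-propagate (7 stmts):
  y = 5
  u = 5
  d = 5 - 5
  t = d
  z = 5 - d
  x = 5 - 5
  return 5
After constant-fold (7 stmts):
  y = 5
  u = 5
  d = 0
  t = d
  z = 5 - d
  x = 0
  return 5
After dead-code-elim (1 stmts):
  return 5
Evaluate:
  y = 5  =>  y = 5
  u = y  =>  u = 5
  d = 5 - y  =>  d = 0
  t = d  =>  t = 0
  z = 5 - d  =>  z = 5
  x = u - y  =>  x = 0
  return y = 5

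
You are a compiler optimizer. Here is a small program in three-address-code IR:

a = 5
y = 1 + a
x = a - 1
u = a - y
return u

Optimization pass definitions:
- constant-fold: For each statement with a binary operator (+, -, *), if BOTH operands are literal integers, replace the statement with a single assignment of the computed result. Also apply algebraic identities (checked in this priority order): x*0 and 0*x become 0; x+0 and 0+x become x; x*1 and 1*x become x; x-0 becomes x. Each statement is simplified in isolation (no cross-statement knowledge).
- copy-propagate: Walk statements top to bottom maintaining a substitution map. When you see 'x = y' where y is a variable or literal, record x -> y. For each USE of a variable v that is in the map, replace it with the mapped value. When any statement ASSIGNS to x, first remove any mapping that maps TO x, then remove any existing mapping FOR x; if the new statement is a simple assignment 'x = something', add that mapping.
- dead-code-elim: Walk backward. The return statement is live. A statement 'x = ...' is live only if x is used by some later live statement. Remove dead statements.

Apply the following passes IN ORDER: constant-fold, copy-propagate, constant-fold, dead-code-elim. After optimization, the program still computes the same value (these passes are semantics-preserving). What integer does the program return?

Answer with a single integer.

Answer: -1

Derivation:
Initial IR:
  a = 5
  y = 1 + a
  x = a - 1
  u = a - y
  return u
After constant-fold (5 stmts):
  a = 5
  y = 1 + a
  x = a - 1
  u = a - y
  return u
After copy-propagate (5 stmts):
  a = 5
  y = 1 + 5
  x = 5 - 1
  u = 5 - y
  return u
After constant-fold (5 stmts):
  a = 5
  y = 6
  x = 4
  u = 5 - y
  return u
After dead-code-elim (3 stmts):
  y = 6
  u = 5 - y
  return u
Evaluate:
  a = 5  =>  a = 5
  y = 1 + a  =>  y = 6
  x = a - 1  =>  x = 4
  u = a - y  =>  u = -1
  return u = -1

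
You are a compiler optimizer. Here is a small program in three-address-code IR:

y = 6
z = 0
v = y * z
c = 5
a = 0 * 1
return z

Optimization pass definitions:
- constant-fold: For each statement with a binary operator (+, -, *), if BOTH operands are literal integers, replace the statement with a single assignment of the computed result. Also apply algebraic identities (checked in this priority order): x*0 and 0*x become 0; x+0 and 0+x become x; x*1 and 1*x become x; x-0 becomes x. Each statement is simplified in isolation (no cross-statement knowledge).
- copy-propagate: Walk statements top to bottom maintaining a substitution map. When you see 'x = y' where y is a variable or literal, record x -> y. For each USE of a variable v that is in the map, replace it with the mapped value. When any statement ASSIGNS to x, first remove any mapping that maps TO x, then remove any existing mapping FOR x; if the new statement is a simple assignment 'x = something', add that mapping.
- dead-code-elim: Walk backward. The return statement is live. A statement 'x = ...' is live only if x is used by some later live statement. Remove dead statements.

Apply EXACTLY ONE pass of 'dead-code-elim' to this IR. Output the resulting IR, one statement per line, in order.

Applying dead-code-elim statement-by-statement:
  [6] return z  -> KEEP (return); live=['z']
  [5] a = 0 * 1  -> DEAD (a not live)
  [4] c = 5  -> DEAD (c not live)
  [3] v = y * z  -> DEAD (v not live)
  [2] z = 0  -> KEEP; live=[]
  [1] y = 6  -> DEAD (y not live)
Result (2 stmts):
  z = 0
  return z

Answer: z = 0
return z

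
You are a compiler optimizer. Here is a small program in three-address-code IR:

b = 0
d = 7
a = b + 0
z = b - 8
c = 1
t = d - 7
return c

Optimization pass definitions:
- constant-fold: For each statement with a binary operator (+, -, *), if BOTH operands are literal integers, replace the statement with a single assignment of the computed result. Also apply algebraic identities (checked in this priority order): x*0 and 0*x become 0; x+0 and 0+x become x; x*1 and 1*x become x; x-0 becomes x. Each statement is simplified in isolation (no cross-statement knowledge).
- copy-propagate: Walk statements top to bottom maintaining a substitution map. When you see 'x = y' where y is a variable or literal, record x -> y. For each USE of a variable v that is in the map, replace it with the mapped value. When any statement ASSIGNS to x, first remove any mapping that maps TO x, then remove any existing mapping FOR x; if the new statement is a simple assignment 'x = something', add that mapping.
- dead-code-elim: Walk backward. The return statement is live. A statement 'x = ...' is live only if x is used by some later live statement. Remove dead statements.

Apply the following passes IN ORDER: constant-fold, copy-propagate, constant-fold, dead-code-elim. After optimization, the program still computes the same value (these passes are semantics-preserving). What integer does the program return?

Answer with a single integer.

Answer: 1

Derivation:
Initial IR:
  b = 0
  d = 7
  a = b + 0
  z = b - 8
  c = 1
  t = d - 7
  return c
After constant-fold (7 stmts):
  b = 0
  d = 7
  a = b
  z = b - 8
  c = 1
  t = d - 7
  return c
After copy-propagate (7 stmts):
  b = 0
  d = 7
  a = 0
  z = 0 - 8
  c = 1
  t = 7 - 7
  return 1
After constant-fold (7 stmts):
  b = 0
  d = 7
  a = 0
  z = -8
  c = 1
  t = 0
  return 1
After dead-code-elim (1 stmts):
  return 1
Evaluate:
  b = 0  =>  b = 0
  d = 7  =>  d = 7
  a = b + 0  =>  a = 0
  z = b - 8  =>  z = -8
  c = 1  =>  c = 1
  t = d - 7  =>  t = 0
  return c = 1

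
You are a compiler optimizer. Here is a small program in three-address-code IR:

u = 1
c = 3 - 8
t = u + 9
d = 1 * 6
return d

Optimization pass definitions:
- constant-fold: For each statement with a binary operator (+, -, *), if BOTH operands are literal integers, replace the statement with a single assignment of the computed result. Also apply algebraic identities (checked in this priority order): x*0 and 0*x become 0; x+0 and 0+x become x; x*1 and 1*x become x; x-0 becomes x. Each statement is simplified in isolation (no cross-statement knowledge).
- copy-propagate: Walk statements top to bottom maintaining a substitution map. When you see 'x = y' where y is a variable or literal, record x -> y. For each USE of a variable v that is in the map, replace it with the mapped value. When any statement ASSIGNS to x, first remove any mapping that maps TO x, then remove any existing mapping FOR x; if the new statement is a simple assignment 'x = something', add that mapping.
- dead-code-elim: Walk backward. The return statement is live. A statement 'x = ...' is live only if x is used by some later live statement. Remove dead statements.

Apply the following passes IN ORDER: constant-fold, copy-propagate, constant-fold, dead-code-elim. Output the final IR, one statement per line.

Initial IR:
  u = 1
  c = 3 - 8
  t = u + 9
  d = 1 * 6
  return d
After constant-fold (5 stmts):
  u = 1
  c = -5
  t = u + 9
  d = 6
  return d
After copy-propagate (5 stmts):
  u = 1
  c = -5
  t = 1 + 9
  d = 6
  return 6
After constant-fold (5 stmts):
  u = 1
  c = -5
  t = 10
  d = 6
  return 6
After dead-code-elim (1 stmts):
  return 6

Answer: return 6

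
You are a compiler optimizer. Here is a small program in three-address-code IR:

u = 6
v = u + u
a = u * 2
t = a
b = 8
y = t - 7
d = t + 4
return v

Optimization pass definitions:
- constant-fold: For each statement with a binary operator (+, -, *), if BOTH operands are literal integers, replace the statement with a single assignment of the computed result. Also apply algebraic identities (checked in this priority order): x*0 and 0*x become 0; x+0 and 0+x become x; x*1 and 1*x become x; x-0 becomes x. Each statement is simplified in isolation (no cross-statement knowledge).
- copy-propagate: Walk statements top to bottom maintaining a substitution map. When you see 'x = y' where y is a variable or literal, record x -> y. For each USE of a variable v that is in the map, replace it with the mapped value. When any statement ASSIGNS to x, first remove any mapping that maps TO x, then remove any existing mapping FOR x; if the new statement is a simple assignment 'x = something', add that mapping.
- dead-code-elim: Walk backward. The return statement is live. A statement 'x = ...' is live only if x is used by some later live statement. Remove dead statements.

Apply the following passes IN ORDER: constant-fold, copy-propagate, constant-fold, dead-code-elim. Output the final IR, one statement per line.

Answer: v = 12
return v

Derivation:
Initial IR:
  u = 6
  v = u + u
  a = u * 2
  t = a
  b = 8
  y = t - 7
  d = t + 4
  return v
After constant-fold (8 stmts):
  u = 6
  v = u + u
  a = u * 2
  t = a
  b = 8
  y = t - 7
  d = t + 4
  return v
After copy-propagate (8 stmts):
  u = 6
  v = 6 + 6
  a = 6 * 2
  t = a
  b = 8
  y = a - 7
  d = a + 4
  return v
After constant-fold (8 stmts):
  u = 6
  v = 12
  a = 12
  t = a
  b = 8
  y = a - 7
  d = a + 4
  return v
After dead-code-elim (2 stmts):
  v = 12
  return v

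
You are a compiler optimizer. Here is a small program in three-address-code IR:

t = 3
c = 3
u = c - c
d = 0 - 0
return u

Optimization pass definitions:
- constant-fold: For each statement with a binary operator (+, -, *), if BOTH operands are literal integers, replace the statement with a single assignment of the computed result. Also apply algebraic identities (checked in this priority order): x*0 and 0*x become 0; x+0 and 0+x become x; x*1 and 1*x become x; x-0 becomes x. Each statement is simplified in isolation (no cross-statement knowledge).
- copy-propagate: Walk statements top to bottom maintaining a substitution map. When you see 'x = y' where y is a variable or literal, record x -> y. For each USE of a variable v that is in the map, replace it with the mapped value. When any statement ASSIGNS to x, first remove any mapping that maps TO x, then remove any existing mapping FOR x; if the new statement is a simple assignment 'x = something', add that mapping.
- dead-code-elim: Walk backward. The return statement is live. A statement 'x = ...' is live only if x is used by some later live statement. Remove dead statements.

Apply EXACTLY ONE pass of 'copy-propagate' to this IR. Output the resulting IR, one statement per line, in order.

Applying copy-propagate statement-by-statement:
  [1] t = 3  (unchanged)
  [2] c = 3  (unchanged)
  [3] u = c - c  -> u = 3 - 3
  [4] d = 0 - 0  (unchanged)
  [5] return u  (unchanged)
Result (5 stmts):
  t = 3
  c = 3
  u = 3 - 3
  d = 0 - 0
  return u

Answer: t = 3
c = 3
u = 3 - 3
d = 0 - 0
return u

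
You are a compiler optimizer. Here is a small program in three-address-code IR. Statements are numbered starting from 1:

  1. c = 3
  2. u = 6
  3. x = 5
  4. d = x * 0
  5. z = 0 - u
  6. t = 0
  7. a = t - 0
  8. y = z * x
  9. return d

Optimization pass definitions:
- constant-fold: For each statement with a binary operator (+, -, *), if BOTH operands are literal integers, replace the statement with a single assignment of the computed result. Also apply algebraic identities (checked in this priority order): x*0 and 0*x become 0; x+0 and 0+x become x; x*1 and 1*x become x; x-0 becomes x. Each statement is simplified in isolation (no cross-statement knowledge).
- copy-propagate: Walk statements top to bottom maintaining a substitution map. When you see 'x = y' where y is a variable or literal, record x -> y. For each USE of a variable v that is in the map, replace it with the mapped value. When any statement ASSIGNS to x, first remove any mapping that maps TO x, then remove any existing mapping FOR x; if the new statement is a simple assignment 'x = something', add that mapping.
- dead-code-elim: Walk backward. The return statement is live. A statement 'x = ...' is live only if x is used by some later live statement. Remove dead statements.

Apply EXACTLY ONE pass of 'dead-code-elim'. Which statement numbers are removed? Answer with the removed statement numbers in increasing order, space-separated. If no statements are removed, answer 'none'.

Answer: 1 2 5 6 7 8

Derivation:
Backward liveness scan:
Stmt 1 'c = 3': DEAD (c not in live set [])
Stmt 2 'u = 6': DEAD (u not in live set [])
Stmt 3 'x = 5': KEEP (x is live); live-in = []
Stmt 4 'd = x * 0': KEEP (d is live); live-in = ['x']
Stmt 5 'z = 0 - u': DEAD (z not in live set ['d'])
Stmt 6 't = 0': DEAD (t not in live set ['d'])
Stmt 7 'a = t - 0': DEAD (a not in live set ['d'])
Stmt 8 'y = z * x': DEAD (y not in live set ['d'])
Stmt 9 'return d': KEEP (return); live-in = ['d']
Removed statement numbers: [1, 2, 5, 6, 7, 8]
Surviving IR:
  x = 5
  d = x * 0
  return d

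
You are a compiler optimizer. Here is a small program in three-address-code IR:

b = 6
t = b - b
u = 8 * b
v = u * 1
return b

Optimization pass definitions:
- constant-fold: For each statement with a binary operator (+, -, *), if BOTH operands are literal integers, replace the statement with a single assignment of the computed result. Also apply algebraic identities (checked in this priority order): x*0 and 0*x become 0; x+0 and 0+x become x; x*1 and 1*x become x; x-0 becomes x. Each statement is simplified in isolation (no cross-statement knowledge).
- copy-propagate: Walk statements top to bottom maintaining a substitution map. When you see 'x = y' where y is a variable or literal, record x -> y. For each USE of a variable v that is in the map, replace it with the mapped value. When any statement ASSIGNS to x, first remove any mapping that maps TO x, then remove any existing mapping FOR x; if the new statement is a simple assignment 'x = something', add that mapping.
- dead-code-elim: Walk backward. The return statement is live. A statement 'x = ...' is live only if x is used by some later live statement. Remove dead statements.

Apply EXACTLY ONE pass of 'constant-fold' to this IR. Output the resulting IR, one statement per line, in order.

Applying constant-fold statement-by-statement:
  [1] b = 6  (unchanged)
  [2] t = b - b  (unchanged)
  [3] u = 8 * b  (unchanged)
  [4] v = u * 1  -> v = u
  [5] return b  (unchanged)
Result (5 stmts):
  b = 6
  t = b - b
  u = 8 * b
  v = u
  return b

Answer: b = 6
t = b - b
u = 8 * b
v = u
return b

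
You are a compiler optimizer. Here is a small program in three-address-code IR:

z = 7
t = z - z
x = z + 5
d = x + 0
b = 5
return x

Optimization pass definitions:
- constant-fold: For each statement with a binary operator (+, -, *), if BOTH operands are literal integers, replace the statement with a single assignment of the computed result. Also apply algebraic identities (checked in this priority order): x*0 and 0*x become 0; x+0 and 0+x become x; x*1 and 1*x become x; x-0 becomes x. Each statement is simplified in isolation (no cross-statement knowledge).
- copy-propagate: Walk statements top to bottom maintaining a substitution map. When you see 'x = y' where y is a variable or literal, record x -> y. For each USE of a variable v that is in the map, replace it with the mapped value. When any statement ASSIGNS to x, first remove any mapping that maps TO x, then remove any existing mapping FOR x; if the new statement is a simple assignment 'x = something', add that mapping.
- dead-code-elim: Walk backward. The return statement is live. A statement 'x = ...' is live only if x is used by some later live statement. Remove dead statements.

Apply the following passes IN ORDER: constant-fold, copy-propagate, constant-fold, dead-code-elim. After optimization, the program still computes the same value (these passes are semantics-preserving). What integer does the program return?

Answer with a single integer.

Answer: 12

Derivation:
Initial IR:
  z = 7
  t = z - z
  x = z + 5
  d = x + 0
  b = 5
  return x
After constant-fold (6 stmts):
  z = 7
  t = z - z
  x = z + 5
  d = x
  b = 5
  return x
After copy-propagate (6 stmts):
  z = 7
  t = 7 - 7
  x = 7 + 5
  d = x
  b = 5
  return x
After constant-fold (6 stmts):
  z = 7
  t = 0
  x = 12
  d = x
  b = 5
  return x
After dead-code-elim (2 stmts):
  x = 12
  return x
Evaluate:
  z = 7  =>  z = 7
  t = z - z  =>  t = 0
  x = z + 5  =>  x = 12
  d = x + 0  =>  d = 12
  b = 5  =>  b = 5
  return x = 12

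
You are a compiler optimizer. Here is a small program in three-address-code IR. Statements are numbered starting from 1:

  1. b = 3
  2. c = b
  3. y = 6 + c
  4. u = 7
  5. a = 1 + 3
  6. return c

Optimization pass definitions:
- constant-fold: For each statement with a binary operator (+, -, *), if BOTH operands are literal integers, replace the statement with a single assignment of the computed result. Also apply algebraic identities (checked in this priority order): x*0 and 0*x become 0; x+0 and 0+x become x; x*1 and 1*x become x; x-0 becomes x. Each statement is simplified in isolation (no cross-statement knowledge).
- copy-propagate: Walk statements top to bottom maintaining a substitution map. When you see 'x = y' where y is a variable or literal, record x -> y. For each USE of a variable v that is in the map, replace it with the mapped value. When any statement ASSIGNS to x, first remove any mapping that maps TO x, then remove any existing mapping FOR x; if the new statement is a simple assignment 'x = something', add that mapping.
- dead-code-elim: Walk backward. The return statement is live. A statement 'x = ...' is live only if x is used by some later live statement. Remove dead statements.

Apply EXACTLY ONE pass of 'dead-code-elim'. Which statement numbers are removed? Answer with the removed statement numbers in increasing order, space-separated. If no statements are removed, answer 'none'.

Backward liveness scan:
Stmt 1 'b = 3': KEEP (b is live); live-in = []
Stmt 2 'c = b': KEEP (c is live); live-in = ['b']
Stmt 3 'y = 6 + c': DEAD (y not in live set ['c'])
Stmt 4 'u = 7': DEAD (u not in live set ['c'])
Stmt 5 'a = 1 + 3': DEAD (a not in live set ['c'])
Stmt 6 'return c': KEEP (return); live-in = ['c']
Removed statement numbers: [3, 4, 5]
Surviving IR:
  b = 3
  c = b
  return c

Answer: 3 4 5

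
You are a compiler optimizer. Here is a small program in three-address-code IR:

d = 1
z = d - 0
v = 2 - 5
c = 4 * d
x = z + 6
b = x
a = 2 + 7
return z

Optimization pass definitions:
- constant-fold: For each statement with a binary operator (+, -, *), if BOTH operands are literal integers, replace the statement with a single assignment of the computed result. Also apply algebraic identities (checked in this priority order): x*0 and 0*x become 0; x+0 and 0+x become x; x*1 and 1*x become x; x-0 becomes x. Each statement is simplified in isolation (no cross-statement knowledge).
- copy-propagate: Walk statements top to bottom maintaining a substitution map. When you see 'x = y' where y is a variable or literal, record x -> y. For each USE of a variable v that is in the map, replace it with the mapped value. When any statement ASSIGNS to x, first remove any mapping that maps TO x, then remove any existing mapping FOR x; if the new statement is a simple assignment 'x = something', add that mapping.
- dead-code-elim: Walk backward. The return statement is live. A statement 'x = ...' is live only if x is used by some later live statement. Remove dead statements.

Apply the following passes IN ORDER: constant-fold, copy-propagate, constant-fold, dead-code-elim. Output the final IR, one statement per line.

Answer: return 1

Derivation:
Initial IR:
  d = 1
  z = d - 0
  v = 2 - 5
  c = 4 * d
  x = z + 6
  b = x
  a = 2 + 7
  return z
After constant-fold (8 stmts):
  d = 1
  z = d
  v = -3
  c = 4 * d
  x = z + 6
  b = x
  a = 9
  return z
After copy-propagate (8 stmts):
  d = 1
  z = 1
  v = -3
  c = 4 * 1
  x = 1 + 6
  b = x
  a = 9
  return 1
After constant-fold (8 stmts):
  d = 1
  z = 1
  v = -3
  c = 4
  x = 7
  b = x
  a = 9
  return 1
After dead-code-elim (1 stmts):
  return 1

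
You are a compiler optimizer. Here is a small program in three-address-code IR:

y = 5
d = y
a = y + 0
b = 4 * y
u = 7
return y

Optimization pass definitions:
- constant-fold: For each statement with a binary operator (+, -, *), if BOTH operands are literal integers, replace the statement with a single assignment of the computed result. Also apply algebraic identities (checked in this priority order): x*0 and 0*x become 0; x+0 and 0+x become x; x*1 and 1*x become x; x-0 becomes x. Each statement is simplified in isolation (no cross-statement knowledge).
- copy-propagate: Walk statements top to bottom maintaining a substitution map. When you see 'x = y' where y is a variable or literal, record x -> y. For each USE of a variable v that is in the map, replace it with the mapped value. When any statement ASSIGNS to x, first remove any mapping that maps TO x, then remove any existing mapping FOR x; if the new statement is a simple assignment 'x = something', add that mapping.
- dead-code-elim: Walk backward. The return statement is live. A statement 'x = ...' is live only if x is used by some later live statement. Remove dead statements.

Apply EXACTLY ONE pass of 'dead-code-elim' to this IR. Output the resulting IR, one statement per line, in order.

Applying dead-code-elim statement-by-statement:
  [6] return y  -> KEEP (return); live=['y']
  [5] u = 7  -> DEAD (u not live)
  [4] b = 4 * y  -> DEAD (b not live)
  [3] a = y + 0  -> DEAD (a not live)
  [2] d = y  -> DEAD (d not live)
  [1] y = 5  -> KEEP; live=[]
Result (2 stmts):
  y = 5
  return y

Answer: y = 5
return y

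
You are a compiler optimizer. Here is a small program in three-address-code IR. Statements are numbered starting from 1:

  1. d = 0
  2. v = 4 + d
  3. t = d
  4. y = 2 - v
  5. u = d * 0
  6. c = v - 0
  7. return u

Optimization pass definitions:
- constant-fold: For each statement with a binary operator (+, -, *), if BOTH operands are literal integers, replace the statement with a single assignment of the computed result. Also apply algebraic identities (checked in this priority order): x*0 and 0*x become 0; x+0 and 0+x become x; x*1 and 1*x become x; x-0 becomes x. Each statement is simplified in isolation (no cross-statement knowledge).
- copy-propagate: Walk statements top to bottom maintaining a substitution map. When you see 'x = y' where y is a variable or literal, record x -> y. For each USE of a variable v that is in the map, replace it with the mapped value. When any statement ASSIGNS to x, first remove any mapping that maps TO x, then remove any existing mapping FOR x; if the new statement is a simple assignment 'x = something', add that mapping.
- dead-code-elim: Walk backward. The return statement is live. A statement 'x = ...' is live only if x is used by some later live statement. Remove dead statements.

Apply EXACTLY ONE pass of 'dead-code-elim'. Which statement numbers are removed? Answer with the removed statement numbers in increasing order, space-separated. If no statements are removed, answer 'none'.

Backward liveness scan:
Stmt 1 'd = 0': KEEP (d is live); live-in = []
Stmt 2 'v = 4 + d': DEAD (v not in live set ['d'])
Stmt 3 't = d': DEAD (t not in live set ['d'])
Stmt 4 'y = 2 - v': DEAD (y not in live set ['d'])
Stmt 5 'u = d * 0': KEEP (u is live); live-in = ['d']
Stmt 6 'c = v - 0': DEAD (c not in live set ['u'])
Stmt 7 'return u': KEEP (return); live-in = ['u']
Removed statement numbers: [2, 3, 4, 6]
Surviving IR:
  d = 0
  u = d * 0
  return u

Answer: 2 3 4 6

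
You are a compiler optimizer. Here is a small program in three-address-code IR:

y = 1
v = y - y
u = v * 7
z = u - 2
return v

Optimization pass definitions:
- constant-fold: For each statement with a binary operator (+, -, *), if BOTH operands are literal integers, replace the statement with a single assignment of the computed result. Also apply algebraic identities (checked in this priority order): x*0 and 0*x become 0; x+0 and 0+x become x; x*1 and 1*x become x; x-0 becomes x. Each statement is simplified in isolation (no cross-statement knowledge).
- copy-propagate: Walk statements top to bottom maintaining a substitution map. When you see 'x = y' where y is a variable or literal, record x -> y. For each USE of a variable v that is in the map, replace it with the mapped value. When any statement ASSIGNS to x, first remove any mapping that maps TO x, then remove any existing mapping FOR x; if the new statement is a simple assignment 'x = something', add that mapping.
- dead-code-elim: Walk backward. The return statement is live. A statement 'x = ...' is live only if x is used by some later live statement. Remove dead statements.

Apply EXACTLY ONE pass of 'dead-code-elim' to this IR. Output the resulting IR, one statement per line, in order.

Applying dead-code-elim statement-by-statement:
  [5] return v  -> KEEP (return); live=['v']
  [4] z = u - 2  -> DEAD (z not live)
  [3] u = v * 7  -> DEAD (u not live)
  [2] v = y - y  -> KEEP; live=['y']
  [1] y = 1  -> KEEP; live=[]
Result (3 stmts):
  y = 1
  v = y - y
  return v

Answer: y = 1
v = y - y
return v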